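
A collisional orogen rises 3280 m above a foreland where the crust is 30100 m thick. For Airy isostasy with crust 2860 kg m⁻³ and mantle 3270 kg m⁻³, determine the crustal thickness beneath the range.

56300 m

Root depth r = h ρ_c / (ρ_m − ρ_c) = 3280 m × 2860 / 410 = 22880 m.
Total thickness = T + h + r = 30100 m + 3280 m + 22880 m = 56300 m.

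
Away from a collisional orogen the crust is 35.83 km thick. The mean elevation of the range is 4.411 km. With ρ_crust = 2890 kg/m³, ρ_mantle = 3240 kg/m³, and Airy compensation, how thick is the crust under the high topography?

Root depth r = h ρ_c / (ρ_m − ρ_c) = 4.411 km × 2890 / 350 = 36.42 km.
Total thickness = T + h + r = 35.83 km + 4.411 km + 36.42 km = 76.7 km.

76.7 km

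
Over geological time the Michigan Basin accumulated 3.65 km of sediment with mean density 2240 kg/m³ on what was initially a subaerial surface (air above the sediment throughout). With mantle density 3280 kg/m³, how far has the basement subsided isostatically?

Subaerial load: s = t ρ_sed / ρ_m = 3.65 km × 2240/3280 = 2.49 km.

2.49 km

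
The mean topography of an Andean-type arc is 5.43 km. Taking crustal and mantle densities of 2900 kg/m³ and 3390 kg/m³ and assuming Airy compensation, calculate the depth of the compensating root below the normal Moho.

32.1 km

In Airy isostatic equilibrium: the weight of the topography is balanced by the buoyancy of the root, ρ_c h = (ρ_m − ρ_c) r.
r = h · ρ_c / (ρ_m − ρ_c) = 5.43 km × 2900 / (3390 − 2900) = 32.1 km.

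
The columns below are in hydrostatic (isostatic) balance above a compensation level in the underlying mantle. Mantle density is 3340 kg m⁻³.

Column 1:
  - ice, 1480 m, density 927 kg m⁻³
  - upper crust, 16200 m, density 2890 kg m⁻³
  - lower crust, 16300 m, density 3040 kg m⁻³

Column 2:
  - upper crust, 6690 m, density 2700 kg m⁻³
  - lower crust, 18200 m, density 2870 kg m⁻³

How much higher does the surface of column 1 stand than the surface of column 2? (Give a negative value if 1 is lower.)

873 m

For any compensation level in the mantle, the mantle terms cancel and isostasy reduces to e = (Σt_1 − Σt_2) − (Σ(ρt)_1 − Σ(ρt)_2) / ρ_m.
Σt_1 = 33980 m; Σt_2 = 24890 m; Σ(ρt)_1 = 97741960; Σ(ρt)_2 = 70297000 (in m·kg m⁻³).
e = (33980 − 24890) − (97741960 − 70297000) / 3340 = 873 m.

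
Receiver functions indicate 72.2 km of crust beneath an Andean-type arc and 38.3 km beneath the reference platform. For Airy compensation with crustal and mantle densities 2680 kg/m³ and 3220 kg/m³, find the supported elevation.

5.69 km

Excess crust Δ = 72.2 km − 38.3 km = 33.9 km, split between elevation h and root r with h + r = Δ.
Airy balance ρ_c h = (ρ_m − ρ_c) r gives r = h ρ_c/(ρ_m − ρ_c), so h (1 + ρ_c/(ρ_m − ρ_c)) = Δ, i.e. h = Δ (ρ_m − ρ_c)/ρ_m.
h = 33.9 km × 540/3220 = 5.69 km.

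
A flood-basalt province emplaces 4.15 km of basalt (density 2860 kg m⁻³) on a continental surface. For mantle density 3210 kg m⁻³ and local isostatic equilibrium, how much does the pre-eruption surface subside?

3.7 km

Subaerial loading: s = t ρ_load / ρ_m.
s = 4.15 km × 2860/3210 = 3.7 km.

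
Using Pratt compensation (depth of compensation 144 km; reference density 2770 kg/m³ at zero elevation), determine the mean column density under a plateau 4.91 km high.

2680 kg/m³

Pratt balance: ρ_ref D = ρ (D + h).
ρ = ρ_ref D/(D + h) = 2770 × 144 km/(144 km + 4.91 km) = 2680 kg/m³.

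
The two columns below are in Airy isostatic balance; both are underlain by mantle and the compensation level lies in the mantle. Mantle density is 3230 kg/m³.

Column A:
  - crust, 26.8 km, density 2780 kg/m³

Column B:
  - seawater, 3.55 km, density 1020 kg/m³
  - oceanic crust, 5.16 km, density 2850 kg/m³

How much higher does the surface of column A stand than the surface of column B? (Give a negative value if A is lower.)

For any compensation level in the mantle, the mantle terms cancel and isostasy reduces to e = (Σt_A − Σt_B) − (Σ(ρt)_A − Σ(ρt)_B) / ρ_m.
Σt_A = 26.8 km; Σt_B = 8.71 km; Σ(ρt)_A = 74504; Σ(ρt)_B = 18327 (in km·kg/m³).
e = (26.8 − 8.71) − (74504 − 18327) / 3230 = 0.698 km.

0.698 km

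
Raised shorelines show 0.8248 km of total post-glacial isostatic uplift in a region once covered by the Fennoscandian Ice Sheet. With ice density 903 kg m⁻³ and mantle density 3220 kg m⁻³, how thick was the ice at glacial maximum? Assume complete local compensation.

2.94 km

u = t ρ_ice/ρ_m → t = u ρ_m/ρ_ice = 0.8248 km × 3220/903 = 2.94 km.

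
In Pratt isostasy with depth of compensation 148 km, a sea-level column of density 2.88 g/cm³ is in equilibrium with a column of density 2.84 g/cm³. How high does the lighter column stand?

ρ_ref D = ρ (D + h) → h = D (ρ_ref − ρ)/ρ.
h = 148 km × (2.88 − 2.84)/2.84 = 2.08 km.

2.08 km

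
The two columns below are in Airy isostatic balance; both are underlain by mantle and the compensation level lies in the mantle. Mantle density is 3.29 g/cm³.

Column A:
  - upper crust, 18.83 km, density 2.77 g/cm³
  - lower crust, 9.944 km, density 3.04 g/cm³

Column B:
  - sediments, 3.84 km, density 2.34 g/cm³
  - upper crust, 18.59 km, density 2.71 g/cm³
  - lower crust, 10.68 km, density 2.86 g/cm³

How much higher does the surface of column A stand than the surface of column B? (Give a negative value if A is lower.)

For any compensation level in the mantle, the mantle terms cancel and isostasy reduces to e = (Σt_A − Σt_B) − (Σ(ρt)_A − Σ(ρt)_B) / ρ_m.
Σt_A = 28.774 km; Σt_B = 33.11 km; Σ(ρt)_A = 82.38886; Σ(ρt)_B = 89.9093 (in km·g/cm³).
e = (28.774 − 33.11) − (82.38886 − 89.9093) / 3.29 = −2.05 km.

−2.05 km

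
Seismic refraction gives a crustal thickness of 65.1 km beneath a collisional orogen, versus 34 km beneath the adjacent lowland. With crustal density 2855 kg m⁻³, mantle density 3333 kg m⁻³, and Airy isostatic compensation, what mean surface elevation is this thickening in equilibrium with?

Excess crust Δ = 65.1 km − 34 km = 31.1 km, split between elevation h and root r with h + r = Δ.
Airy balance ρ_c h = (ρ_m − ρ_c) r gives r = h ρ_c/(ρ_m − ρ_c), so h (1 + ρ_c/(ρ_m − ρ_c)) = Δ, i.e. h = Δ (ρ_m − ρ_c)/ρ_m.
h = 31.1 km × 478/3333 = 4.46 km.

4.46 km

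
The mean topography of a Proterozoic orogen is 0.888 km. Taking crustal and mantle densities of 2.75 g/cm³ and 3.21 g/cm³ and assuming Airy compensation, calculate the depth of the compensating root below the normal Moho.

5.31 km

Isostatic balance requires: the weight of the topography is balanced by the buoyancy of the root, ρ_c h = (ρ_m − ρ_c) r.
r = h · ρ_c / (ρ_m − ρ_c) = 0.888 km × 2.75 / (3.21 − 2.75) = 5.31 km.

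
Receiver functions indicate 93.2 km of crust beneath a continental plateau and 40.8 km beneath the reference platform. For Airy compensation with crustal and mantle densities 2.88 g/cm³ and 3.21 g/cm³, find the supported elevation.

5.39 km

Excess crust Δ = 93.2 km − 40.8 km = 52.4 km, split between elevation h and root r with h + r = Δ.
Airy balance ρ_c h = (ρ_m − ρ_c) r gives r = h ρ_c/(ρ_m − ρ_c), so h (1 + ρ_c/(ρ_m − ρ_c)) = Δ, i.e. h = Δ (ρ_m − ρ_c)/ρ_m.
h = 52.4 km × 0.33/3.21 = 5.39 km.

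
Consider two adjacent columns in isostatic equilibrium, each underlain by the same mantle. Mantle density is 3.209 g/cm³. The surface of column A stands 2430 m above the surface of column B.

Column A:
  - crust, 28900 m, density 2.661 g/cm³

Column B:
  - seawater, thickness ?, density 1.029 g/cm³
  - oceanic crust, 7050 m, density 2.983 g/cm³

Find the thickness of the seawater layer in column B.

2960 m

Take the compensation level at the base of the deeper column (depth z_c below the surface of column A) and equate Σ ρ_i t_i down to z_c; mantle fills any gap and the z_c terms cancel.
Column A: 28900×2.661 + (z_c − 28900)×3.209
Column B: 2430×0 + x×1.029 + 7050×2.983 + (z_c − 2430 − 7050 − x)×3.209
The z_c×3.209 term appears on both sides and cancels. Collect the known terms of each column as K = Σ(ρt)_known − 3.209 × (depth of known layers): K_A = 76902.9 − 3.209×28900 = −15837.2; K_B = 21030.15 − 3.209×(2430 + 7050) = −9391.17.
Balance: K_A = K_B − x×(3.209 − 1.029), so x = (K_B − K_A)/(3.209 − 1.029) = 6446.03/2.18 = 2960 m.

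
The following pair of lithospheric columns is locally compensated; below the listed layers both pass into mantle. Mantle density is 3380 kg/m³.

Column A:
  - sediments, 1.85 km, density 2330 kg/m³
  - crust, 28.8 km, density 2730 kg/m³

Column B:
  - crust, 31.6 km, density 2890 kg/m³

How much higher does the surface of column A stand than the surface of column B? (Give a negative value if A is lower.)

For any compensation level in the mantle, the mantle terms cancel and isostasy reduces to e = (Σt_A − Σt_B) − (Σ(ρt)_A − Σ(ρt)_B) / ρ_m.
Σt_A = 30.65 km; Σt_B = 31.6 km; Σ(ρt)_A = 82934.5; Σ(ρt)_B = 91324 (in km·kg/m³).
e = (30.65 − 31.6) − (82934.5 − 91324) / 3380 = 1.53 km.

1.53 km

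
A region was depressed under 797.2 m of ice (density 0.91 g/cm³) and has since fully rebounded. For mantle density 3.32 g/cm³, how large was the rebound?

Removing the load lets mantle flow back in; uplift u satisfies ρ_ice t = ρ_m u.
u = t ρ_ice/ρ_m = 797.2 m × 0.91/3.32 = 219 m.

219 m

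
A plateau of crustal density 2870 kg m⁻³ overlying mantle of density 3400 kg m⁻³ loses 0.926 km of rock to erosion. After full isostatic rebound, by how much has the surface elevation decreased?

Rebound u = e ρ_c/ρ_m = 0.926 km × 2870/3400 = 0.7817 km.
Net surface drop = e − u = 0.926 km − 0.7817 km = e (ρ_m − ρ_c)/ρ_m = 0.144 km.

0.144 km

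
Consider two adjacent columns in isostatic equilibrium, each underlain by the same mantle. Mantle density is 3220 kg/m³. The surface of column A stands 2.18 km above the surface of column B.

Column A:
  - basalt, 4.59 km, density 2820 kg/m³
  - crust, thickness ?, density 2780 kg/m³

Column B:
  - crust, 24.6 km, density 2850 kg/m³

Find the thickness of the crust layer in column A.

32.5 km

Take the compensation level at the base of the deeper column (depth z_c below the surface of column A) and equate Σ ρ_i t_i down to z_c; mantle fills any gap and the z_c terms cancel.
Column A: 4.59×2820 + x×2780 + (z_c − 4.59 − x)×3220
Column B: 2.18×0 + 24.6×2850 + (z_c − 2.18 − 24.6)×3220
The z_c×3220 term appears on both sides and cancels. Collect the known terms of each column as K = Σ(ρt)_known − 3220 × (depth of known layers): K_A = 12943.8 − 3220×4.59 = −1836; K_B = 70110 − 3220×(2.18 + 24.6) = −16121.6.
Balance: K_A − x×(3220 − 2780) = K_B, so x = (K_A − K_B)/(3220 − 2780) = 14285.6/440 = 32.5 km.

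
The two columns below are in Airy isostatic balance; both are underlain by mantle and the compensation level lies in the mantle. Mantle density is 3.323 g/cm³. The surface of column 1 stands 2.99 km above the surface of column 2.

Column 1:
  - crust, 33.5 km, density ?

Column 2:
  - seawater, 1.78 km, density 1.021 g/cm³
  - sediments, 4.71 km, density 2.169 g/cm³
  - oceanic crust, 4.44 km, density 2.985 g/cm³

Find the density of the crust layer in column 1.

Take the compensation level at the base of the deeper column (depth z_c below the surface of column 1) and equate Σ ρ_i t_i down to z_c; mantle fills any gap and the z_c terms cancel.
Column 1: 33.5×ρ + (z_c − 33.5)×3.323
Column 2: 2.99×0 + 1.78×1.021 + 4.71×2.169 + 4.44×2.985 + (z_c − 2.99 − 10.93)×3.323
The z_c×3.323 term appears on both sides and cancels. Collect the known terms of each column as K = Σ(ρt)_known − 3.323 × (depth of known layers): K_1 = 0 − 3.323×33.5 = −111.3205; K_2 = 25.28677 − 3.323×(2.99 + 10.93) = −20.96939.
Balance: K_1 + 33.5×ρ = K_2, so ρ = (K_2 − K_1)/33.5 = 90.3511/33.5 = 2.7 g/cm³.

2.7 g/cm³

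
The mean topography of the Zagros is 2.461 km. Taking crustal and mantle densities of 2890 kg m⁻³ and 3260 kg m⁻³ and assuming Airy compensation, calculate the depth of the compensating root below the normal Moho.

19.2 km

For local isostatic compensation: the weight of the topography is balanced by the buoyancy of the root, ρ_c h = (ρ_m − ρ_c) r.
r = h · ρ_c / (ρ_m − ρ_c) = 2.461 km × 2890 / (3260 − 2890) = 19.2 km.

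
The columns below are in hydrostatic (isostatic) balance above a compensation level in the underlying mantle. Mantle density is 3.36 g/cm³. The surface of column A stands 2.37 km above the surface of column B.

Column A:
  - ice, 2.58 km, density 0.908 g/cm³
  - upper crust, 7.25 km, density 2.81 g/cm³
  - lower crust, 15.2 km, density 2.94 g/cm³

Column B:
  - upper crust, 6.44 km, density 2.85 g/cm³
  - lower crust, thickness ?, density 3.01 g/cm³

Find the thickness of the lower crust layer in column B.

Take the compensation level at the base of the deeper column (depth z_c below the surface of column A) and equate Σ ρ_i t_i down to z_c; mantle fills any gap and the z_c terms cancel.
Column A: 2.58×0.908 + 7.25×2.81 + 15.2×2.94 + (z_c − 25.03)×3.36
Column B: 2.37×0 + 6.44×2.85 + x×3.01 + (z_c − 2.37 − 6.44 − x)×3.36
The z_c×3.36 term appears on both sides and cancels. Collect the known terms of each column as K = Σ(ρt)_known − 3.36 × (depth of known layers): K_A = 67.40314 − 3.36×25.03 = −16.69766; K_B = 18.354 − 3.36×(2.37 + 6.44) = −11.2476.
Balance: K_A = K_B − x×(3.36 − 3.01), so x = (K_B − K_A)/(3.36 − 3.01) = 5.45006/0.35 = 15.6 km.

15.6 km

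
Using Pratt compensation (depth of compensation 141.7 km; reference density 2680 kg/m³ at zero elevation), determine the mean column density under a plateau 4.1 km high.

Pratt balance: ρ_ref D = ρ (D + h).
ρ = ρ_ref D/(D + h) = 2680 × 141.7 km/(141.7 km + 4.1 km) = 2600 kg/m³.

2600 kg/m³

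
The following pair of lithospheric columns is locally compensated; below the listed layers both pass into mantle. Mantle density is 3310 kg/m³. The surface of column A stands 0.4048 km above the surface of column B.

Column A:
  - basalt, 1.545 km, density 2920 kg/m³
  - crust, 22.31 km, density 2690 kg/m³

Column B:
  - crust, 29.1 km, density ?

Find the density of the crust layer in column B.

Take the compensation level at the base of the deeper column (depth z_c below the surface of column A) and equate Σ ρ_i t_i down to z_c; mantle fills any gap and the z_c terms cancel.
Column A: 1.545×2920 + 22.31×2690 + (z_c − 23.855)×3310
Column B: 0.4048×0 + 29.1×ρ + (z_c − 0.4048 − 29.1)×3310
The z_c×3310 term appears on both sides and cancels. Collect the known terms of each column as K = Σ(ρt)_known − 3310 × (depth of known layers): K_A = 64525.3 − 3310×23.855 = −14434.75; K_B = 0 − 3310×(0.4048 + 29.1) = −97660.888.
Balance: K_A = K_B + 29.1×ρ, so ρ = (K_A − K_B)/29.1 = 83226.1/29.1 = 2860 kg/m³.

2860 kg/m³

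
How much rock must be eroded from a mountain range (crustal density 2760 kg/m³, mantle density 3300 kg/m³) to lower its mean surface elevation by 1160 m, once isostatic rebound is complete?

7090 m

Net drop Δ = e − u = e − e ρ_c/ρ_m = e (ρ_m − ρ_c)/ρ_m.
e = Δ ρ_m/(ρ_m − ρ_c) = 1160 m × 3300/540 = 7090 m.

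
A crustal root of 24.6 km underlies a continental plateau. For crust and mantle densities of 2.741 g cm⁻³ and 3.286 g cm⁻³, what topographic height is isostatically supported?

4.89 km

Isostatic balance requires: ρ_c h = (ρ_m − ρ_c) r.
h = r (ρ_m − ρ_c) / ρ_c = 24.6 km × (3.286 − 2.741) / 2.741 = 4.89 km.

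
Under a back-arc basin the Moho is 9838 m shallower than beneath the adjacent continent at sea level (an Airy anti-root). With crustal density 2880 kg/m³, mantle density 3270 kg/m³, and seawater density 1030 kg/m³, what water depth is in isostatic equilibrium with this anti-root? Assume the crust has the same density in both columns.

2070 m

Replacing a thickness d of crust by seawater at the top must be balanced by replacing crust with mantle at the base: d (ρ_c − ρ_w) = a (ρ_m − ρ_c).
d = a (ρ_m − ρ_c)/(ρ_c − ρ_w) = 9838 m × 390/1850 = 2070 m.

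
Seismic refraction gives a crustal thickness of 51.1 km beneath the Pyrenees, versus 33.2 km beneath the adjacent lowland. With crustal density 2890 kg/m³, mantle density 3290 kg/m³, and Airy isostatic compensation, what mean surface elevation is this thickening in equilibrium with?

2.18 km

Excess crust Δ = 51.1 km − 33.2 km = 17.9 km, split between elevation h and root r with h + r = Δ.
Airy balance ρ_c h = (ρ_m − ρ_c) r gives r = h ρ_c/(ρ_m − ρ_c), so h (1 + ρ_c/(ρ_m − ρ_c)) = Δ, i.e. h = Δ (ρ_m − ρ_c)/ρ_m.
h = 17.9 km × 400/3290 = 2.18 km.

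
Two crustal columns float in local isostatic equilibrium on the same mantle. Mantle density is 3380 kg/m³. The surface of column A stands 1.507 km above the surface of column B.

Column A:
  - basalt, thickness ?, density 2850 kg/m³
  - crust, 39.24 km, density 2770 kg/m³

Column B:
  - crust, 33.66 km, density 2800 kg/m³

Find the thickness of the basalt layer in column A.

1.28 km

Take the compensation level at the base of the deeper column (depth z_c below the surface of column A) and equate Σ ρ_i t_i down to z_c; mantle fills any gap and the z_c terms cancel.
Column A: x×2850 + 39.24×2770 + (z_c − 39.24 − x)×3380
Column B: 1.507×0 + 33.66×2800 + (z_c − 1.507 − 33.66)×3380
The z_c×3380 term appears on both sides and cancels. Collect the known terms of each column as K = Σ(ρt)_known − 3380 × (depth of known layers): K_A = 108694.8 − 3380×39.24 = −23936.4; K_B = 94248 − 3380×(1.507 + 33.66) = −24616.46.
Balance: K_A − x×(3380 − 2850) = K_B, so x = (K_A − K_B)/(3380 − 2850) = 680.06/530 = 1.28 km.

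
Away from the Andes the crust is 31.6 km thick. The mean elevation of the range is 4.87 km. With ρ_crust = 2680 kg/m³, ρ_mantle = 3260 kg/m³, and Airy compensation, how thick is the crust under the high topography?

59 km

Root depth r = h ρ_c / (ρ_m − ρ_c) = 4.87 km × 2680 / 580 = 22.5 km.
Total thickness = T + h + r = 31.6 km + 4.87 km + 22.5 km = 59 km.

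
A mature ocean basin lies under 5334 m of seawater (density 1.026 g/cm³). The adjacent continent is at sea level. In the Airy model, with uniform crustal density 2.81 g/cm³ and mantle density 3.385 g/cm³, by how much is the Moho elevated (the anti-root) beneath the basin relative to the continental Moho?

For local isostatic compensation: replacing crust with seawater at the top is compensated by replacing crust with mantle at the base: d (ρ_c − ρ_w) = a (ρ_m − ρ_c).
a = d (ρ_c − ρ_w)/(ρ_m − ρ_c) = 5334 m × 1.784/0.575 = 16500 m.

16500 m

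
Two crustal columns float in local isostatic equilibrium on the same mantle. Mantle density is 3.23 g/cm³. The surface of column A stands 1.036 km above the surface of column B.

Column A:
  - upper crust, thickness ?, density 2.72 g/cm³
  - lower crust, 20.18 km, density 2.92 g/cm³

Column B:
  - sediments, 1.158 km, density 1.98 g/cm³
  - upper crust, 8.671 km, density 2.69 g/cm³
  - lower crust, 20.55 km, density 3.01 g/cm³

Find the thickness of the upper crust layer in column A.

Take the compensation level at the base of the deeper column (depth z_c below the surface of column A) and equate Σ ρ_i t_i down to z_c; mantle fills any gap and the z_c terms cancel.
Column A: x×2.72 + 20.18×2.92 + (z_c − 20.18 − x)×3.23
Column B: 1.036×0 + 1.158×1.98 + 8.671×2.69 + 20.55×3.01 + (z_c − 1.036 − 30.379)×3.23
The z_c×3.23 term appears on both sides and cancels. Collect the known terms of each column as K = Σ(ρt)_known − 3.23 × (depth of known layers): K_A = 58.9256 − 3.23×20.18 = −6.2558; K_B = 87.47333 − 3.23×(1.036 + 30.379) = −13.99712.
Balance: K_A − x×(3.23 − 2.72) = K_B, so x = (K_A − K_B)/(3.23 − 2.72) = 7.74132/0.51 = 15.2 km.

15.2 km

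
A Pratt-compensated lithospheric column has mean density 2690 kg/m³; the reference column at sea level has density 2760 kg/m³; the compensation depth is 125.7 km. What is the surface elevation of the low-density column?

3.27 km

ρ_ref D = ρ (D + h) → h = D (ρ_ref − ρ)/ρ.
h = 125.7 km × (2760 − 2690)/2690 = 3.27 km.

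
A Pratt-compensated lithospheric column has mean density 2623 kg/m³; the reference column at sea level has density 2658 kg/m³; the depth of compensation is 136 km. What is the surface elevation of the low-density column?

ρ_ref D = ρ (D + h) → h = D (ρ_ref − ρ)/ρ.
h = 136 km × (2658 − 2623)/2623 = 1.81 km.

1.81 km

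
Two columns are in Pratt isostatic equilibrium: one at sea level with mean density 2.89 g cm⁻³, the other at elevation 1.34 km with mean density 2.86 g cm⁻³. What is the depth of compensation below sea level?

128 km

ρ_ref D = ρ (D + h) → D (ρ_ref − ρ) = ρ h.
D = ρ h/(ρ_ref − ρ) = 2.86 × 1.34 km/(2.89 − 2.86) = 128 km.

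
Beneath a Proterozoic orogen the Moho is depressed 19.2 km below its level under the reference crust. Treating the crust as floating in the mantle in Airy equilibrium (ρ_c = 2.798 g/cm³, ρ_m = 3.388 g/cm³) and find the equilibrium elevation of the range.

In Airy isostatic equilibrium: ρ_c h = (ρ_m − ρ_c) r.
h = r (ρ_m − ρ_c) / ρ_c = 19.2 km × (3.388 − 2.798) / 2.798 = 4.05 km.

4.05 km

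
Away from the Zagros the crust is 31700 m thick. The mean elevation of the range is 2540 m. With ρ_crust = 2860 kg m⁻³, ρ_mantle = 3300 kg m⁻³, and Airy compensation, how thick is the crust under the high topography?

50800 m

Root depth r = h ρ_c / (ρ_m − ρ_c) = 2540 m × 2860 / 440 = 16510 m.
Total thickness = T + h + r = 31700 m + 2540 m + 16510 m = 50800 m.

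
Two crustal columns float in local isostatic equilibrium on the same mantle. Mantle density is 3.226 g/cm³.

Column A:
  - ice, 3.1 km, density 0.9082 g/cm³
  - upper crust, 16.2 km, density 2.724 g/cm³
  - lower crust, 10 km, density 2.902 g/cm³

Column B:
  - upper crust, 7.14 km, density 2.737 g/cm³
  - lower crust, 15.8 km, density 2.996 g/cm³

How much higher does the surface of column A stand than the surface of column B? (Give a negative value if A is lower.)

For any compensation level in the mantle, the mantle terms cancel and isostasy reduces to e = (Σt_A − Σt_B) − (Σ(ρt)_A − Σ(ρt)_B) / ρ_m.
Σt_A = 29.3 km; Σt_B = 22.94 km; Σ(ρt)_A = 75.96422; Σ(ρt)_B = 66.87898 (in km·g/cm³).
e = (29.3 − 22.94) − (75.96422 − 66.87898) / 3.226 = 3.54 km.

3.54 km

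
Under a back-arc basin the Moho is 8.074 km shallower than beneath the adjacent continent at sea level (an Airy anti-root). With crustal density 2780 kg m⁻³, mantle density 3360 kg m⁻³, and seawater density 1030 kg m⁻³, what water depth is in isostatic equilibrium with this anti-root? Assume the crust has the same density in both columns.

Replacing a thickness d of crust by seawater at the top must be balanced by replacing crust with mantle at the base: d (ρ_c − ρ_w) = a (ρ_m − ρ_c).
d = a (ρ_m − ρ_c)/(ρ_c − ρ_w) = 8.074 km × 580/1750 = 2.68 km.

2.68 km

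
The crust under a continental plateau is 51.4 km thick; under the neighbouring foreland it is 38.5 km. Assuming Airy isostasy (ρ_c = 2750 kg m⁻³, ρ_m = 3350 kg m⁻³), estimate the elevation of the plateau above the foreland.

Excess crust Δ = 51.4 km − 38.5 km = 12.9 km, split between elevation h and root r with h + r = Δ.
Airy balance ρ_c h = (ρ_m − ρ_c) r gives r = h ρ_c/(ρ_m − ρ_c), so h (1 + ρ_c/(ρ_m − ρ_c)) = Δ, i.e. h = Δ (ρ_m − ρ_c)/ρ_m.
h = 12.9 km × 600/3350 = 2.31 km.

2.31 km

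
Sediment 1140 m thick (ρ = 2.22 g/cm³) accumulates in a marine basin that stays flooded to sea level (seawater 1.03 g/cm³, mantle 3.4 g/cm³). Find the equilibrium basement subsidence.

Submarine loading: the sediment displaces seawater, and the subsidence is in turn flooded, so s (ρ_m − ρ_w) = t (ρ_sed − ρ_w).
s = 1140 m × (2.22 − 1.03) / (3.4 − 1.03) = 572 m.

572 m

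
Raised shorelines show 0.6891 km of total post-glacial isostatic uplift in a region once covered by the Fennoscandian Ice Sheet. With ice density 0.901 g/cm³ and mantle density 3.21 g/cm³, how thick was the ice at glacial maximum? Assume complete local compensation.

u = t ρ_ice/ρ_m → t = u ρ_m/ρ_ice = 0.6891 km × 3.21/0.901 = 2.46 km.

2.46 km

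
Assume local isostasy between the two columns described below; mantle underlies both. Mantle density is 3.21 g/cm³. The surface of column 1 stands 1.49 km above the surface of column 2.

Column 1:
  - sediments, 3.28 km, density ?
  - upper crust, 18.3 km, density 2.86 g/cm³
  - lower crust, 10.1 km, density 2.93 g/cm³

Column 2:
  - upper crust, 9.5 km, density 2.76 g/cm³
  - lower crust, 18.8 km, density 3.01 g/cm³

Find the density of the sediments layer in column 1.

2.12 g/cm³

Take the compensation level at the base of the deeper column (depth z_c below the surface of column 1) and equate Σ ρ_i t_i down to z_c; mantle fills any gap and the z_c terms cancel.
Column 1: 3.28×ρ + 18.3×2.86 + 10.1×2.93 + (z_c − 31.68)×3.21
Column 2: 1.49×0 + 9.5×2.76 + 18.8×3.01 + (z_c − 1.49 − 28.3)×3.21
The z_c×3.21 term appears on both sides and cancels. Collect the known terms of each column as K = Σ(ρt)_known − 3.21 × (depth of known layers): K_1 = 81.931 − 3.21×31.68 = −19.7618; K_2 = 82.808 − 3.21×(1.49 + 28.3) = −12.8179.
Balance: K_1 + 3.28×ρ = K_2, so ρ = (K_2 − K_1)/3.28 = 6.9439/3.28 = 2.12 g/cm³.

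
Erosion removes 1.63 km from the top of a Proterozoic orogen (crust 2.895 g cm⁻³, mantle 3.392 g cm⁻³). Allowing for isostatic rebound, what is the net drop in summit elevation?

Rebound u = e ρ_c/ρ_m = 1.63 km × 2.895/3.392 = 1.391 km.
Net surface drop = e − u = 1.63 km − 1.391 km = e (ρ_m − ρ_c)/ρ_m = 0.239 km.

0.239 km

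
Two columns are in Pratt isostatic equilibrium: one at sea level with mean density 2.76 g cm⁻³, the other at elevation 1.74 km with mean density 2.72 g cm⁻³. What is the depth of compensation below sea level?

118 km

ρ_ref D = ρ (D + h) → D (ρ_ref − ρ) = ρ h.
D = ρ h/(ρ_ref − ρ) = 2.72 × 1.74 km/(2.76 − 2.72) = 118 km.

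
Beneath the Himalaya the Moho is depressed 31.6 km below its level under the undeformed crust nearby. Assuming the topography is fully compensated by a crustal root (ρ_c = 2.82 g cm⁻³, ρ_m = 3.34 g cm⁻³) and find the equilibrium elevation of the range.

For local isostatic compensation: ρ_c h = (ρ_m − ρ_c) r.
h = r (ρ_m − ρ_c) / ρ_c = 31.6 km × (3.34 − 2.82) / 2.82 = 5.83 km.

5.83 km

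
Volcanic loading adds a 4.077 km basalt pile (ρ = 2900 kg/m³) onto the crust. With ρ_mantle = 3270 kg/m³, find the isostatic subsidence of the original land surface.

3.62 km

Subaerial loading: s = t ρ_load / ρ_m.
s = 4.077 km × 2900/3270 = 3.62 km.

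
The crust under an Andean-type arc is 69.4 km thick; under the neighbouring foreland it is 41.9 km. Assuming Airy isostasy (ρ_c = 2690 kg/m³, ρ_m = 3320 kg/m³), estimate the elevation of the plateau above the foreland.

5.22 km

Excess crust Δ = 69.4 km − 41.9 km = 27.5 km, split between elevation h and root r with h + r = Δ.
Airy balance ρ_c h = (ρ_m − ρ_c) r gives r = h ρ_c/(ρ_m − ρ_c), so h (1 + ρ_c/(ρ_m − ρ_c)) = Δ, i.e. h = Δ (ρ_m − ρ_c)/ρ_m.
h = 27.5 km × 630/3320 = 5.22 km.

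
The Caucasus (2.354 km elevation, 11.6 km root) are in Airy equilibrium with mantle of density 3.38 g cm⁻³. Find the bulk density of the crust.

ρ_c h = (ρ_m − ρ_c) r → ρ_c (h + r) = ρ_m r → ρ_c = ρ_m r / (h + r).
ρ_c = 3.38 × 11.6 km / (2.354 km + 11.6 km) = 2.81 g cm⁻³.

2.81 g cm⁻³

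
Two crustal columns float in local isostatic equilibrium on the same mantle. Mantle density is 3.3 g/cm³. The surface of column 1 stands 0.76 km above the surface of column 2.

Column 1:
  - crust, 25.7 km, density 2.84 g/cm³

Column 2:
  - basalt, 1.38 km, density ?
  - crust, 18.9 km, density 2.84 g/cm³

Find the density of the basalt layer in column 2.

Take the compensation level at the base of the deeper column (depth z_c below the surface of column 1) and equate Σ ρ_i t_i down to z_c; mantle fills any gap and the z_c terms cancel.
Column 1: 25.7×2.84 + (z_c − 25.7)×3.3
Column 2: 0.76×0 + 1.38×ρ + 18.9×2.84 + (z_c − 0.76 − 20.28)×3.3
The z_c×3.3 term appears on both sides and cancels. Collect the known terms of each column as K = Σ(ρt)_known − 3.3 × (depth of known layers): K_1 = 72.988 − 3.3×25.7 = −11.822; K_2 = 53.676 − 3.3×(0.76 + 20.28) = −15.756.
Balance: K_1 = K_2 + 1.38×ρ, so ρ = (K_1 − K_2)/1.38 = 3.934/1.38 = 2.85 g/cm³.

2.85 g/cm³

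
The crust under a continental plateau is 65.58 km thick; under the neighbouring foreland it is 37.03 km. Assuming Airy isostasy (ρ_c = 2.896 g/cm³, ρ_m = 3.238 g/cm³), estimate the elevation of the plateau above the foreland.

3.02 km

Excess crust Δ = 65.58 km − 37.03 km = 28.55 km, split between elevation h and root r with h + r = Δ.
Airy balance ρ_c h = (ρ_m − ρ_c) r gives r = h ρ_c/(ρ_m − ρ_c), so h (1 + ρ_c/(ρ_m − ρ_c)) = Δ, i.e. h = Δ (ρ_m − ρ_c)/ρ_m.
h = 28.55 km × 0.342/3.238 = 3.02 km.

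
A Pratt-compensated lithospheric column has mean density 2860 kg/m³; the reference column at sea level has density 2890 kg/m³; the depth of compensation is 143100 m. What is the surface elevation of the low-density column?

ρ_ref D = ρ (D + h) → h = D (ρ_ref − ρ)/ρ.
h = 143100 m × (2890 − 2860)/2860 = 1500 m.

1500 m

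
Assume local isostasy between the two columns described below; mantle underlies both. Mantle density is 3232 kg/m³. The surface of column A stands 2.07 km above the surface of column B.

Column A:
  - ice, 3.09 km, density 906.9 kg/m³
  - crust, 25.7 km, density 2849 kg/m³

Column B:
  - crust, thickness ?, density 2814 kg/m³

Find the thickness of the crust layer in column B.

24.7 km

Take the compensation level at the base of the deeper column (depth z_c below the surface of column A) and equate Σ ρ_i t_i down to z_c; mantle fills any gap and the z_c terms cancel.
Column A: 3.09×906.9 + 25.7×2849 + (z_c − 28.79)×3232
Column B: 2.07×0 + x×2814 + (z_c − 2.07 − 0 − x)×3232
The z_c×3232 term appears on both sides and cancels. Collect the known terms of each column as K = Σ(ρt)_known − 3232 × (depth of known layers): K_A = 76021.621 − 3232×28.79 = −17027.659; K_B = 0 − 3232×(2.07 + 0) = −6690.24.
Balance: K_A = K_B − x×(3232 − 2814), so x = (K_B − K_A)/(3232 − 2814) = 10337.4/418 = 24.7 km.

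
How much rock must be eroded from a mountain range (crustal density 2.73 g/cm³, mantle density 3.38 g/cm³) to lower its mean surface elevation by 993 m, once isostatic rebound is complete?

Net drop Δ = e − u = e − e ρ_c/ρ_m = e (ρ_m − ρ_c)/ρ_m.
e = Δ ρ_m/(ρ_m − ρ_c) = 993 m × 3.38/0.65 = 5160 m.

5160 m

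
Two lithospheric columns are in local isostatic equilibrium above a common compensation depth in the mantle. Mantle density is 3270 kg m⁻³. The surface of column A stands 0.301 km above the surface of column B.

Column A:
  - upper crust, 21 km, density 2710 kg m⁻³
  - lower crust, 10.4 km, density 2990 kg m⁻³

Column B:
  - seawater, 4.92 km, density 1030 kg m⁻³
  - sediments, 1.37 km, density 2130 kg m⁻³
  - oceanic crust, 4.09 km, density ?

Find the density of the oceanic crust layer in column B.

3000 kg m⁻³

Take the compensation level at the base of the deeper column (depth z_c below the surface of column A) and equate Σ ρ_i t_i down to z_c; mantle fills any gap and the z_c terms cancel.
Column A: 21×2710 + 10.4×2990 + (z_c − 31.4)×3270
Column B: 0.301×0 + 4.92×1030 + 1.37×2130 + 4.09×ρ + (z_c − 0.301 − 10.38)×3270
The z_c×3270 term appears on both sides and cancels. Collect the known terms of each column as K = Σ(ρt)_known − 3270 × (depth of known layers): K_A = 88006 − 3270×31.4 = −14672; K_B = 7985.7 − 3270×(0.301 + 10.38) = −26941.17.
Balance: K_A = K_B + 4.09×ρ, so ρ = (K_A − K_B)/4.09 = 12269.2/4.09 = 3000 kg m⁻³.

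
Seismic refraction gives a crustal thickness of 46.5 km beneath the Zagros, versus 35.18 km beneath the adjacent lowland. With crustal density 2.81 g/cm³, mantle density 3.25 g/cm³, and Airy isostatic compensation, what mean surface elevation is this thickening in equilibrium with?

1.53 km

Excess crust Δ = 46.5 km − 35.18 km = 11.32 km, split between elevation h and root r with h + r = Δ.
Airy balance ρ_c h = (ρ_m − ρ_c) r gives r = h ρ_c/(ρ_m − ρ_c), so h (1 + ρ_c/(ρ_m − ρ_c)) = Δ, i.e. h = Δ (ρ_m − ρ_c)/ρ_m.
h = 11.32 km × 0.44/3.25 = 1.53 km.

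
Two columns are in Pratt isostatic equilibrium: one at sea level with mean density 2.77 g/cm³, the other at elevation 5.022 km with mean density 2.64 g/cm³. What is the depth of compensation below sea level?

102 km

ρ_ref D = ρ (D + h) → D (ρ_ref − ρ) = ρ h.
D = ρ h/(ρ_ref − ρ) = 2.64 × 5.022 km/(2.77 − 2.64) = 102 km.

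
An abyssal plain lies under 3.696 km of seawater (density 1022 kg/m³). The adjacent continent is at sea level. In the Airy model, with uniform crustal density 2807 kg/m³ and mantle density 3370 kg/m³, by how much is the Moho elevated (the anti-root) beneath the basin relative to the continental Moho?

11.7 km

For local isostatic compensation: replacing crust with seawater at the top is compensated by replacing crust with mantle at the base: d (ρ_c − ρ_w) = a (ρ_m − ρ_c).
a = d (ρ_c − ρ_w)/(ρ_m − ρ_c) = 3.696 km × 1785/563 = 11.7 km.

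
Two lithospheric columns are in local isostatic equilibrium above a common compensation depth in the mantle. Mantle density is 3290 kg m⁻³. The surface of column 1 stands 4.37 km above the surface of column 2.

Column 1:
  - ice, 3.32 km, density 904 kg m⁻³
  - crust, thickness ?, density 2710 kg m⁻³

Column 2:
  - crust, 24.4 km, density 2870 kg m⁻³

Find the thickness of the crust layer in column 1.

Take the compensation level at the base of the deeper column (depth z_c below the surface of column 1) and equate Σ ρ_i t_i down to z_c; mantle fills any gap and the z_c terms cancel.
Column 1: 3.32×904 + x×2710 + (z_c − 3.32 − x)×3290
Column 2: 4.37×0 + 24.4×2870 + (z_c − 4.37 − 24.4)×3290
The z_c×3290 term appears on both sides and cancels. Collect the known terms of each column as K = Σ(ρt)_known − 3290 × (depth of known layers): K_1 = 3001.28 − 3290×3.32 = −7921.52; K_2 = 70028 − 3290×(4.37 + 24.4) = −24625.3.
Balance: K_1 − x×(3290 − 2710) = K_2, so x = (K_1 − K_2)/(3290 − 2710) = 16703.8/580 = 28.8 km.

28.8 km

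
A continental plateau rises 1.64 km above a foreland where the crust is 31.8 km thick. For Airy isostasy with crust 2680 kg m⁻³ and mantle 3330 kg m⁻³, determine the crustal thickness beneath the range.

40.2 km

Root depth r = h ρ_c / (ρ_m − ρ_c) = 1.64 km × 2680 / 650 = 6.762 km.
Total thickness = T + h + r = 31.8 km + 1.64 km + 6.762 km = 40.2 km.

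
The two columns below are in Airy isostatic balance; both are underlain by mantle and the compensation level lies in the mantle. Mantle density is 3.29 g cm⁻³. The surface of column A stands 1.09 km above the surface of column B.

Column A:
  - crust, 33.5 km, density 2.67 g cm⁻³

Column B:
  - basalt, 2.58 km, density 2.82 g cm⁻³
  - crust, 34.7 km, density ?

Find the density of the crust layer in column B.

2.83 g cm⁻³

Take the compensation level at the base of the deeper column (depth z_c below the surface of column A) and equate Σ ρ_i t_i down to z_c; mantle fills any gap and the z_c terms cancel.
Column A: 33.5×2.67 + (z_c − 33.5)×3.29
Column B: 1.09×0 + 2.58×2.82 + 34.7×ρ + (z_c − 1.09 − 37.28)×3.29
The z_c×3.29 term appears on both sides and cancels. Collect the known terms of each column as K = Σ(ρt)_known − 3.29 × (depth of known layers): K_A = 89.445 − 3.29×33.5 = −20.77; K_B = 7.2756 − 3.29×(1.09 + 37.28) = −118.9617.
Balance: K_A = K_B + 34.7×ρ, so ρ = (K_A − K_B)/34.7 = 98.1917/34.7 = 2.83 g cm⁻³.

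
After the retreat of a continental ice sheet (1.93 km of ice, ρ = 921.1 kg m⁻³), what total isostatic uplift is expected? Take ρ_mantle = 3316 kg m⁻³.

Removing the load lets mantle flow back in; uplift u satisfies ρ_ice t = ρ_m u.
u = t ρ_ice/ρ_m = 1.93 km × 921.1/3316 = 0.536 km.

0.536 km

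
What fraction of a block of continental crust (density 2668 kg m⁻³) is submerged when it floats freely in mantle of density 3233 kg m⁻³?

82.5%

Submerged fraction = ρ_obj/ρ_fluid = 2668/3233 = 82.5%.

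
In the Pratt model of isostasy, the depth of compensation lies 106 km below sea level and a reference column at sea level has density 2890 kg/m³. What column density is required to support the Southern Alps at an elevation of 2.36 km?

Pratt balance: ρ_ref D = ρ (D + h).
ρ = ρ_ref D/(D + h) = 2890 × 106 km/(106 km + 2.36 km) = 2830 kg/m³.

2830 kg/m³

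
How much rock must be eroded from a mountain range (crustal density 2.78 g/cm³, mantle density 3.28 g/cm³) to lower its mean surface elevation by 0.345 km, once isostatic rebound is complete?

2.26 km

Net drop Δ = e − u = e − e ρ_c/ρ_m = e (ρ_m − ρ_c)/ρ_m.
e = Δ ρ_m/(ρ_m − ρ_c) = 0.345 km × 3.28/0.5 = 2.26 km.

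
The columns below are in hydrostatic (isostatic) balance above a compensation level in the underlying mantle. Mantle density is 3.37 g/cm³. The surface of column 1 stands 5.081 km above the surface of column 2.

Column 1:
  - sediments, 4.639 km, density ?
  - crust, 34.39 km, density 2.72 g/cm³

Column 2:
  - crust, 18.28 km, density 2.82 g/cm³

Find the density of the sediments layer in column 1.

2.33 g/cm³

Take the compensation level at the base of the deeper column (depth z_c below the surface of column 1) and equate Σ ρ_i t_i down to z_c; mantle fills any gap and the z_c terms cancel.
Column 1: 4.639×ρ + 34.39×2.72 + (z_c − 39.029)×3.37
Column 2: 5.081×0 + 18.28×2.82 + (z_c − 5.081 − 18.28)×3.37
The z_c×3.37 term appears on both sides and cancels. Collect the known terms of each column as K = Σ(ρt)_known − 3.37 × (depth of known layers): K_1 = 93.5408 − 3.37×39.029 = −37.98693; K_2 = 51.5496 − 3.37×(5.081 + 18.28) = −27.17697.
Balance: K_1 + 4.639×ρ = K_2, so ρ = (K_2 − K_1)/4.639 = 10.81/4.639 = 2.33 g/cm³.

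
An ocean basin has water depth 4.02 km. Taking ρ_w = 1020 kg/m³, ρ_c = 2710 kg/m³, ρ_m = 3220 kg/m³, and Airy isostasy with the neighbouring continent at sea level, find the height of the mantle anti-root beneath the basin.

Equating mass per unit area of the two columns: replacing crust with seawater at the top is compensated by replacing crust with mantle at the base: d (ρ_c − ρ_w) = a (ρ_m − ρ_c).
a = d (ρ_c − ρ_w)/(ρ_m − ρ_c) = 4.02 km × 1690/510 = 13.3 km.

13.3 km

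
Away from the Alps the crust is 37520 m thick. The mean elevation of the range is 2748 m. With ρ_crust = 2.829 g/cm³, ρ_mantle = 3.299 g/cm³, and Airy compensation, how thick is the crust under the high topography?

Root depth r = h ρ_c / (ρ_m − ρ_c) = 2748 m × 2.829 / 0.47 = 16540 m.
Total thickness = T + h + r = 37520 m + 2748 m + 16540 m = 56800 m.

56800 m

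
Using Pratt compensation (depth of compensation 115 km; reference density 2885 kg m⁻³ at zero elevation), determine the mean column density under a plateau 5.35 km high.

2760 kg m⁻³

Pratt balance: ρ_ref D = ρ (D + h).
ρ = ρ_ref D/(D + h) = 2885 × 115 km/(115 km + 5.35 km) = 2760 kg m⁻³.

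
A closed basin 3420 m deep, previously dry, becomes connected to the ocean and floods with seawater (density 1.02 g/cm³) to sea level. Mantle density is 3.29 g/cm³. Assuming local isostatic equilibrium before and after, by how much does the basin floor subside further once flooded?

After flooding the water column is d + s deep. Its weight must equal the weight of mantle displaced by the extra subsidence s: (d + s) ρ_w = s ρ_m.
s = d ρ_w / (ρ_m − ρ_w) = 3420 m × 1.02/(3.29 − 1.02) = 1540 m.

1540 m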